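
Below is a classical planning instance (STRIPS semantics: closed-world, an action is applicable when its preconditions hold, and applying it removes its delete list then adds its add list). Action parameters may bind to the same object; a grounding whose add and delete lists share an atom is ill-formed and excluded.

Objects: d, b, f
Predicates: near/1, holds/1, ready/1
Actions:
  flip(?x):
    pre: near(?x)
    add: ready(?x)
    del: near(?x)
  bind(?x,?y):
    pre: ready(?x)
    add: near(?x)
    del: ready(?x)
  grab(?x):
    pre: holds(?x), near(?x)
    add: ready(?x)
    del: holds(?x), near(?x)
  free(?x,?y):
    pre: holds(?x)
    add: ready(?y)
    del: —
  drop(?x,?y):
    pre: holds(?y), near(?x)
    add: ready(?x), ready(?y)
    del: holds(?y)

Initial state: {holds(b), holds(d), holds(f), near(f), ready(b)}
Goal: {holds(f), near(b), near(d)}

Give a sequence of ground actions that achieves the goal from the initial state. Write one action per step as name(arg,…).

1. bind(b,d)  →  {holds(b), holds(d), holds(f), near(b), near(f)}
2. free(d,d)  →  {holds(b), holds(d), holds(f), near(b), near(f), ready(d)}
3. bind(d,d)  →  {holds(b), holds(d), holds(f), near(b), near(d), near(f)}

bind(b,d); free(d,d); bind(d,d)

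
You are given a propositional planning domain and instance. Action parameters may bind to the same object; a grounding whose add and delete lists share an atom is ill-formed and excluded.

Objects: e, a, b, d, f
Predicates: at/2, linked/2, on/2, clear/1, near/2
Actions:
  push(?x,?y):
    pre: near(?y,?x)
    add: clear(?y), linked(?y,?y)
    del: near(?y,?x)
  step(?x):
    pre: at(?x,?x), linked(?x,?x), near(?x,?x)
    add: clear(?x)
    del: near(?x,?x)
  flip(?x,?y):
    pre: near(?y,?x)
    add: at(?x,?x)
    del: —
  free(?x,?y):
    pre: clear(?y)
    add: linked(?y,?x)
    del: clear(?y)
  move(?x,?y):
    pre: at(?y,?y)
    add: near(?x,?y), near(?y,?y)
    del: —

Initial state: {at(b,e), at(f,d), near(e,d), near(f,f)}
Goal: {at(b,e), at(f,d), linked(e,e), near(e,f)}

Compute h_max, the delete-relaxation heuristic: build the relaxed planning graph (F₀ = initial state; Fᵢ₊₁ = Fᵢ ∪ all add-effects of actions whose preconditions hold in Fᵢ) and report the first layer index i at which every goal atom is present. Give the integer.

2

F0 = init (4 atoms)
F1 = F0 ∪ {at(d,d), at(f,f), clear(e), clear(f), linked(e,e), linked(f,f)}  (10 atoms)
F2 = F1 ∪ {linked(e,a), linked(e,b), linked(e,d), linked(e,f), linked(f,a), linked(f,b), linked(f,d), linked(f,e), near(a,d), near(a,f), near(b,d), near(b,f), near(d,d), near(d,f), near(e,f), near(f,d)}  (26 atoms)
goal ⊆ F2  ⇒  h_max = 2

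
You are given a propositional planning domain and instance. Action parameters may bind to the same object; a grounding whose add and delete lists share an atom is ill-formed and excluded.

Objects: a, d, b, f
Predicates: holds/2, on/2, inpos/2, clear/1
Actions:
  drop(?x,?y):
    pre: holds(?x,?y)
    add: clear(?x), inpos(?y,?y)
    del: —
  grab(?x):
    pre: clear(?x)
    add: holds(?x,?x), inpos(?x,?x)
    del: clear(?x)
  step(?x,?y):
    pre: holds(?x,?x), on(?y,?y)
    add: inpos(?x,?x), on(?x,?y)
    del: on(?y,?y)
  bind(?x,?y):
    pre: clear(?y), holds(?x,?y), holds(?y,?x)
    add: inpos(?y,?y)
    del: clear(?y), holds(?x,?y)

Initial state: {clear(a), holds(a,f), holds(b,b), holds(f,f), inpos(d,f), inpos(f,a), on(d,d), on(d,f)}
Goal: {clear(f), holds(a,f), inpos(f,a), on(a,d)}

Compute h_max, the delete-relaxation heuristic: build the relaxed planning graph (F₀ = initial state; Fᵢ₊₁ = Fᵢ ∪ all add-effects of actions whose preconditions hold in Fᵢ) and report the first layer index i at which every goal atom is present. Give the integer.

2

F0 = init (8 atoms)
F1 = F0 ∪ {clear(b), clear(f), holds(a,a), inpos(a,a), inpos(b,b), inpos(f,f), on(b,d), on(f,d)}  (16 atoms)
F2 = F1 ∪ {on(a,d)}  (17 atoms)
goal ⊆ F2  ⇒  h_max = 2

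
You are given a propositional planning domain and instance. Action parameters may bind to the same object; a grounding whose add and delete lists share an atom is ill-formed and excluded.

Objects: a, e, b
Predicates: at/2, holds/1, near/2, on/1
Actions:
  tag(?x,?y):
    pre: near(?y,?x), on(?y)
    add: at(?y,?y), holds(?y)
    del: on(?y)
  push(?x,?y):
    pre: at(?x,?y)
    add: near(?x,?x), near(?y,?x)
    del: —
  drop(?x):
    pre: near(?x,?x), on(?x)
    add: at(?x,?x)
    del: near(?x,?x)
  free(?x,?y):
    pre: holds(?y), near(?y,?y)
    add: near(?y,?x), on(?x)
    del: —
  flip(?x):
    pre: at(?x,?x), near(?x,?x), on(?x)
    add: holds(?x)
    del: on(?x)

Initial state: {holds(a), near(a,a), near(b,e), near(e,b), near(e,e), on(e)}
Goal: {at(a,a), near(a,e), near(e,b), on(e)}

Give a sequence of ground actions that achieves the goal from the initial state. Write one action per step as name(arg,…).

free(a,a); tag(a,a); free(e,a)

1. free(a,a)  →  {holds(a), near(a,a), near(b,e), near(e,b), near(e,e), on(a), on(e)}
2. tag(a,a)  →  {at(a,a), holds(a), near(a,a), near(b,e), near(e,b), near(e,e), on(e)}
3. free(e,a)  →  {at(a,a), holds(a), near(a,a), near(a,e), near(b,e), near(e,b), near(e,e), on(e)}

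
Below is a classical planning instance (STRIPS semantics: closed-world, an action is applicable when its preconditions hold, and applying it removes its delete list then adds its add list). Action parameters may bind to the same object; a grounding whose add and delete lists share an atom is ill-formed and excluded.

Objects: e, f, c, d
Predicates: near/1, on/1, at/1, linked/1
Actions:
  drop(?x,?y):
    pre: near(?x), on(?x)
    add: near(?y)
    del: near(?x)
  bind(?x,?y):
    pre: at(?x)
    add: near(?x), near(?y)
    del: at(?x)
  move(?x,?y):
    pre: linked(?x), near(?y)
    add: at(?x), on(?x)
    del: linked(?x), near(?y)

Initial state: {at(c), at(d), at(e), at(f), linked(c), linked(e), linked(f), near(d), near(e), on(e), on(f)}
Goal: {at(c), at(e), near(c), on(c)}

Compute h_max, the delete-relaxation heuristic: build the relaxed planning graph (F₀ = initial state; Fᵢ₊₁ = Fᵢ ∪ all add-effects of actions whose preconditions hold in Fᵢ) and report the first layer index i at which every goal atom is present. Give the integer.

1

F0 = init (11 atoms)
F1 = F0 ∪ {near(c), near(f), on(c)}  (14 atoms)
goal ⊆ F1  ⇒  h_max = 1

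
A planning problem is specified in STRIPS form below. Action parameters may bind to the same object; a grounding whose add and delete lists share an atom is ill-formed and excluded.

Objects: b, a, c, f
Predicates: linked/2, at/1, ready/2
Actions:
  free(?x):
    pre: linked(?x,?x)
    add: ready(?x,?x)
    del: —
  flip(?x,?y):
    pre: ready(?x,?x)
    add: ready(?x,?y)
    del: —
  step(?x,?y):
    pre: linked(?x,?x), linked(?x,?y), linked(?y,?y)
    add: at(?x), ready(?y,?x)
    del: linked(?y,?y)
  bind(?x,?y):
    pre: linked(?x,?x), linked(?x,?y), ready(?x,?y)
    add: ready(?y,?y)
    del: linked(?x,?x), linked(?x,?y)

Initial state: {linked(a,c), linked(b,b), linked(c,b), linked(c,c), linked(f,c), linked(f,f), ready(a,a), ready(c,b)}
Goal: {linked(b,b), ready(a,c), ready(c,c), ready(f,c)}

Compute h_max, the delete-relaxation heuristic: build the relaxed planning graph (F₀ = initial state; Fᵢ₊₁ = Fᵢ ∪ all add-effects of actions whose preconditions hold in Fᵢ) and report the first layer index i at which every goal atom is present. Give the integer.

F0 = init (8 atoms)
F1 = F0 ∪ {at(b), at(c), at(f), ready(a,b), ready(a,c), ready(a,f), ready(b,b), ready(b,c), ready(c,c), ready(c,f), ready(f,f)}  (19 atoms)
F2 = F1 ∪ {ready(b,a), ready(b,f), ready(c,a), ready(f,a), ready(f,b), ready(f,c)}  (25 atoms)
goal ⊆ F2  ⇒  h_max = 2

2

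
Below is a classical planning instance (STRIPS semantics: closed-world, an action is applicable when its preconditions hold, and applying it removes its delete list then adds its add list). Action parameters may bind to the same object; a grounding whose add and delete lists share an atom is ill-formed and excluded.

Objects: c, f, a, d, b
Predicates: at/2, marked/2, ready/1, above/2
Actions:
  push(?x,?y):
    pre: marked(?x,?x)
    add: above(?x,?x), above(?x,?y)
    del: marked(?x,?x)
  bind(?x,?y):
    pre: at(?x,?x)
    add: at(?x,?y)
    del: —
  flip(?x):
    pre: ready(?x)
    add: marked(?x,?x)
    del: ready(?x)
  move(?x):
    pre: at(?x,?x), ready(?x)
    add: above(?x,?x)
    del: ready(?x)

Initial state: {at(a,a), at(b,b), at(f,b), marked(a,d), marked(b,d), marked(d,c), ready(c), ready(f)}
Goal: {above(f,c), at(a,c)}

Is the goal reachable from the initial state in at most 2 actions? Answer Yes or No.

1. bind(a,c)  →  {at(a,a), at(a,c), at(b,b), at(f,b), marked(a,d), marked(b,d), marked(d,c), ready(c), ready(f)}
2. flip(f)  →  {at(a,a), at(a,c), at(b,b), at(f,b), marked(a,d), marked(b,d), marked(d,c), marked(f,f), ready(c)}
3. push(f,c)  →  {above(f,c), above(f,f), at(a,a), at(a,c), at(b,b), at(f,b), marked(a,d), marked(b,d), marked(d,c), ready(c)}
optimal plan length = 3; 3 > 2

No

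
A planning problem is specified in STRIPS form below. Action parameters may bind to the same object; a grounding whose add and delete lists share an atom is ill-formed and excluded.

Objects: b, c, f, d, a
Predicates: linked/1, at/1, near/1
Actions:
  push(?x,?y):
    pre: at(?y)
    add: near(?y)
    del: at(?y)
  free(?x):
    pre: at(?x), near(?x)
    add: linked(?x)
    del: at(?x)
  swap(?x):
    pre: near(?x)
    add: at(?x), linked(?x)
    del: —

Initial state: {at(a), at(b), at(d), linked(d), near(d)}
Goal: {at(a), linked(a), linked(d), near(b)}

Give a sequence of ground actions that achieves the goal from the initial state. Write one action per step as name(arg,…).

push(b,b); push(b,a); swap(a)

1. push(b,b)  →  {at(a), at(d), linked(d), near(b), near(d)}
2. push(b,a)  →  {at(d), linked(d), near(a), near(b), near(d)}
3. swap(a)  →  {at(a), at(d), linked(a), linked(d), near(a), near(b), near(d)}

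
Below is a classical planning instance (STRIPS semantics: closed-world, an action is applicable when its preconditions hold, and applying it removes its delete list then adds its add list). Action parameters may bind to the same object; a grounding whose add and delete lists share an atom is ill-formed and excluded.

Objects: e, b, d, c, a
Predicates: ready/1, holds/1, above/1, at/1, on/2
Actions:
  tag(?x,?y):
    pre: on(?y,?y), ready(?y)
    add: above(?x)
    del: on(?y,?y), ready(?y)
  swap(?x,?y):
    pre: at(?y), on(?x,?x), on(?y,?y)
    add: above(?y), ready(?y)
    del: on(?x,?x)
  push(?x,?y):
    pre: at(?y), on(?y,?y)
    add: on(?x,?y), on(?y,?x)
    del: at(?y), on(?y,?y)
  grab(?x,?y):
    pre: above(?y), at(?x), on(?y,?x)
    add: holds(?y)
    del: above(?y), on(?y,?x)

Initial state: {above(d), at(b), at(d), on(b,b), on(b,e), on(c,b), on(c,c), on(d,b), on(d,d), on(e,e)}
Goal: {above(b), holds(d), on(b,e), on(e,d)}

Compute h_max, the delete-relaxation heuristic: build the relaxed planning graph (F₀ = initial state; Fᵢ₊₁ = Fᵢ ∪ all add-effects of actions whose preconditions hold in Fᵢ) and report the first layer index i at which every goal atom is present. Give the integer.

F0 = init (10 atoms)
F1 = F0 ∪ {above(b), holds(d), on(a,b), on(a,d), on(b,a), on(b,c), on(b,d), on(c,d), on(d,a), on(d,c), on(d,e), on(e,b), on(e,d), ready(b), ready(d)}  (25 atoms)
goal ⊆ F1  ⇒  h_max = 1

1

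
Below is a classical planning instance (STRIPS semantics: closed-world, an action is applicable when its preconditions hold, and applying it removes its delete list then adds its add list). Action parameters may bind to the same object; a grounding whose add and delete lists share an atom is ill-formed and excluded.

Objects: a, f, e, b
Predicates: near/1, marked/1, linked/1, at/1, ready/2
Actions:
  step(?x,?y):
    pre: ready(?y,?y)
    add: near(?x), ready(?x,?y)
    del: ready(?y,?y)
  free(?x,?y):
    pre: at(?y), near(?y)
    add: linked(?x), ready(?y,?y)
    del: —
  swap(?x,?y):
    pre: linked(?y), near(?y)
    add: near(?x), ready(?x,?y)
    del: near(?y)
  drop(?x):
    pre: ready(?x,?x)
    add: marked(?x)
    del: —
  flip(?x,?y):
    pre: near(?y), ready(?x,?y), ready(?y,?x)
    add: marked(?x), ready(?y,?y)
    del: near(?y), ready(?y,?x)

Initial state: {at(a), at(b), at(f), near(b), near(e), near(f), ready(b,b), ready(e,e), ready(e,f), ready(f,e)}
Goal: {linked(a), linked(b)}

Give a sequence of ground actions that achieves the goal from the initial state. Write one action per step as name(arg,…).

1. free(a,f)  →  {at(a), at(b), at(f), linked(a), near(b), near(e), near(f), ready(b,b), ready(e,e), ready(e,f), ready(f,e), ready(f,f)}
2. free(b,f)  →  {at(a), at(b), at(f), linked(a), linked(b), near(b), near(e), near(f), ready(b,b), ready(e,e), ready(e,f), ready(f,e), ready(f,f)}

free(a,f); free(b,f)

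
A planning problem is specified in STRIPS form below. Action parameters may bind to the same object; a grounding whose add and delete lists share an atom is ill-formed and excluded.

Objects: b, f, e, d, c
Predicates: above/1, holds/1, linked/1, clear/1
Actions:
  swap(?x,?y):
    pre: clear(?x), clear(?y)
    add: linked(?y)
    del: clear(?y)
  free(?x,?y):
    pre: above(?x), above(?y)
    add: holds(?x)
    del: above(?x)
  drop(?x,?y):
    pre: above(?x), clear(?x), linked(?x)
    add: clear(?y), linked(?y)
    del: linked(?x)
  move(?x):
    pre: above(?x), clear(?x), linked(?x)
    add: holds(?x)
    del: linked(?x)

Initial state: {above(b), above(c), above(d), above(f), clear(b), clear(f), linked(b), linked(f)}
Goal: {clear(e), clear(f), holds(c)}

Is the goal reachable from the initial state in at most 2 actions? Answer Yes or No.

Yes

1. free(c,b)  →  {above(b), above(d), above(f), clear(b), clear(f), holds(c), linked(b), linked(f)}
2. drop(b,e)  →  {above(b), above(d), above(f), clear(b), clear(e), clear(f), holds(c), linked(e), linked(f)}
optimal plan length = 2; 2 ≤ 2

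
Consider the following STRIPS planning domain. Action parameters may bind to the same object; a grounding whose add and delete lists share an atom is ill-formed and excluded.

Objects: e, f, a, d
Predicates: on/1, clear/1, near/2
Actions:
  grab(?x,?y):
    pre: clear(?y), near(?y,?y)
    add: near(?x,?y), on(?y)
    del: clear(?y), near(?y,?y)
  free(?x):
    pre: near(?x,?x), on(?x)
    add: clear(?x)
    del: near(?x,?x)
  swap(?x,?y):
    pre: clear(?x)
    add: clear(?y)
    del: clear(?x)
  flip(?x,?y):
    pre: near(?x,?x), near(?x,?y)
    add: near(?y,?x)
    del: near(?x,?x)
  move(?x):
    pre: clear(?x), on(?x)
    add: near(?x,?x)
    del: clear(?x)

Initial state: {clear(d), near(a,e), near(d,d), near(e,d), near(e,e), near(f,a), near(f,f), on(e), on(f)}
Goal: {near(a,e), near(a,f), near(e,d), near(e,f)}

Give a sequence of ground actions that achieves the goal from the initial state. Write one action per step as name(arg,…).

1. free(e)  →  {clear(d), clear(e), near(a,e), near(d,d), near(e,d), near(f,a), near(f,f), on(e), on(f)}
2. swap(e,f)  →  {clear(d), clear(f), near(a,e), near(d,d), near(e,d), near(f,a), near(f,f), on(e), on(f)}
3. grab(e,f)  →  {clear(d), near(a,e), near(d,d), near(e,d), near(e,f), near(f,a), on(e), on(f)}
4. swap(d,f)  →  {clear(f), near(a,e), near(d,d), near(e,d), near(e,f), near(f,a), on(e), on(f)}
5. move(f)  →  {near(a,e), near(d,d), near(e,d), near(e,f), near(f,a), near(f,f), on(e), on(f)}
6. flip(f,a)  →  {near(a,e), near(a,f), near(d,d), near(e,d), near(e,f), near(f,a), on(e), on(f)}

free(e); swap(e,f); grab(e,f); swap(d,f); move(f); flip(f,a)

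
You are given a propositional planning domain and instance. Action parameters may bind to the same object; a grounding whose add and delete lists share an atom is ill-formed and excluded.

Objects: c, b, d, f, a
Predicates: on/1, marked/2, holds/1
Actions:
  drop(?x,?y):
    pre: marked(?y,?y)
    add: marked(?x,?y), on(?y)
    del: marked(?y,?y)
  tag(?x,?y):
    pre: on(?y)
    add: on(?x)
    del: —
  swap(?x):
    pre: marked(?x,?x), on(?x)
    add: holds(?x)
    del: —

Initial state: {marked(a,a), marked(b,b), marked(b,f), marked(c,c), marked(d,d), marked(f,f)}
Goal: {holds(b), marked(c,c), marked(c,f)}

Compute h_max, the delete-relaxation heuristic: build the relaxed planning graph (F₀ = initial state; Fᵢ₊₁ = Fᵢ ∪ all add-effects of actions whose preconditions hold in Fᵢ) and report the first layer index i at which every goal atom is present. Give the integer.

2

F0 = init (6 atoms)
F1 = F0 ∪ {marked(a,b), marked(a,c), marked(a,d), marked(a,f), marked(b,a), marked(b,c), marked(b,d), marked(c,a), marked(c,b), marked(c,d), marked(c,f), marked(d,a), marked(d,b), marked(d,c), marked(d,f), marked(f,a), marked(f,b), marked(f,c), marked(f,d), on(a), on(b), on(c), on(d), on(f)}  (30 atoms)
F2 = F1 ∪ {holds(a), holds(b), holds(c), holds(d), holds(f)}  (35 atoms)
goal ⊆ F2  ⇒  h_max = 2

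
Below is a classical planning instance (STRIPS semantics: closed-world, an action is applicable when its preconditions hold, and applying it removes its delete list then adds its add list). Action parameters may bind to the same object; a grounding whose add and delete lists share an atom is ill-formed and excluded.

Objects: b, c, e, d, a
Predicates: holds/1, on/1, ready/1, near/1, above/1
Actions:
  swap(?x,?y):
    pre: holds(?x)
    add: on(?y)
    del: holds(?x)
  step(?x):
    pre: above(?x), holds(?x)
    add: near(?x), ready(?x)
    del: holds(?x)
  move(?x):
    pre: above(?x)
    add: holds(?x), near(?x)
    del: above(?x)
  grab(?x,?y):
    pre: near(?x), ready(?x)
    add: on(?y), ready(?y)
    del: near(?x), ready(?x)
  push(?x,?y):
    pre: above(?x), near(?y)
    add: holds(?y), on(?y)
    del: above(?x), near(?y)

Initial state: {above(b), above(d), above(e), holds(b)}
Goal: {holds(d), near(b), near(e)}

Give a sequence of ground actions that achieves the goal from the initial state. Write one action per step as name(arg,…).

1. step(b)  →  {above(b), above(d), above(e), near(b), ready(b)}
2. move(e)  →  {above(b), above(d), holds(e), near(b), near(e), ready(b)}
3. move(d)  →  {above(b), holds(d), holds(e), near(b), near(d), near(e), ready(b)}

step(b); move(e); move(d)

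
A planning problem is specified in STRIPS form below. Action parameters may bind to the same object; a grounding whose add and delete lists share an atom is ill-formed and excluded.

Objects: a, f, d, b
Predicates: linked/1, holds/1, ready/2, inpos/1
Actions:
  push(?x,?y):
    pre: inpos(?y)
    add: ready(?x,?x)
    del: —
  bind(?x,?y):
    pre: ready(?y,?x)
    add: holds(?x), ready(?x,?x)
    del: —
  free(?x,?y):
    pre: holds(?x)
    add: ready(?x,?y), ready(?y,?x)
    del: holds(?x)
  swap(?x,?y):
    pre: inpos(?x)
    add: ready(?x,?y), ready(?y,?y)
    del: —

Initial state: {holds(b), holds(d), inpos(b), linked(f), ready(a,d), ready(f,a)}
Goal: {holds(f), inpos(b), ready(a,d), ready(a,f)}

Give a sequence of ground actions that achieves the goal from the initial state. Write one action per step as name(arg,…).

bind(a,f); free(a,f); bind(f,a)

1. bind(a,f)  →  {holds(a), holds(b), holds(d), inpos(b), linked(f), ready(a,a), ready(a,d), ready(f,a)}
2. free(a,f)  →  {holds(b), holds(d), inpos(b), linked(f), ready(a,a), ready(a,d), ready(a,f), ready(f,a)}
3. bind(f,a)  →  {holds(b), holds(d), holds(f), inpos(b), linked(f), ready(a,a), ready(a,d), ready(a,f), ready(f,a), ready(f,f)}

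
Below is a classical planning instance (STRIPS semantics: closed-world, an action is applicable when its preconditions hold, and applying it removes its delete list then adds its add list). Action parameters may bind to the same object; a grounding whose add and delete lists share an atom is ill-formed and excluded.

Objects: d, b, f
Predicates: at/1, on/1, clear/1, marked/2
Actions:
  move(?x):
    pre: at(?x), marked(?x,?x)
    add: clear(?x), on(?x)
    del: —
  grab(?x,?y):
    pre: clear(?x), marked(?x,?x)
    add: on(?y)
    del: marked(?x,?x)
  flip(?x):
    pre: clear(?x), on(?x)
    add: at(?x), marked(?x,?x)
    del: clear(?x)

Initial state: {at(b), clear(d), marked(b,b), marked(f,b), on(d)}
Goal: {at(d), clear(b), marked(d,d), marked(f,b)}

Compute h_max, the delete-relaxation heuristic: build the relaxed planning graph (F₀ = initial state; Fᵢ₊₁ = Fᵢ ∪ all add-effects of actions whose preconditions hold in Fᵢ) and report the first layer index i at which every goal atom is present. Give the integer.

1

F0 = init (5 atoms)
F1 = F0 ∪ {at(d), clear(b), marked(d,d), on(b)}  (9 atoms)
goal ⊆ F1  ⇒  h_max = 1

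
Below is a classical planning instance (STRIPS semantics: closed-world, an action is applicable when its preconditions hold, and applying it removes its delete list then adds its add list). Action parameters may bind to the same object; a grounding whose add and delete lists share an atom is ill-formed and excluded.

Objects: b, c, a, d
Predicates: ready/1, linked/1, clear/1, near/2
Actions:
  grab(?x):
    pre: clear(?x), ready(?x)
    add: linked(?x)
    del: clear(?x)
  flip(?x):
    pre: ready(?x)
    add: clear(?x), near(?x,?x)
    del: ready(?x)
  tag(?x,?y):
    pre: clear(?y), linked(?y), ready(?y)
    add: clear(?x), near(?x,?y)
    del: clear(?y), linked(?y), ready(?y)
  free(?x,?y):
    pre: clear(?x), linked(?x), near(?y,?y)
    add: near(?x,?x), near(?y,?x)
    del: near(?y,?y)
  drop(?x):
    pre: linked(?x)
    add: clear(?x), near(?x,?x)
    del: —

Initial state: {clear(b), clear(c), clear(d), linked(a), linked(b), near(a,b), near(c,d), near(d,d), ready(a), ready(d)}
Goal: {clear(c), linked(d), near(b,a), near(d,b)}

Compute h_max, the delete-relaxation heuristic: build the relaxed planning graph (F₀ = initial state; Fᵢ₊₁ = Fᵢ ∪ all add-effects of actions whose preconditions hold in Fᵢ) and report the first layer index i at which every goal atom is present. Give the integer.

2

F0 = init (10 atoms)
F1 = F0 ∪ {clear(a), linked(d), near(a,a), near(b,b), near(d,b)}  (15 atoms)
F2 = F1 ∪ {near(a,d), near(b,a), near(b,d), near(c,a), near(d,a)}  (20 atoms)
goal ⊆ F2  ⇒  h_max = 2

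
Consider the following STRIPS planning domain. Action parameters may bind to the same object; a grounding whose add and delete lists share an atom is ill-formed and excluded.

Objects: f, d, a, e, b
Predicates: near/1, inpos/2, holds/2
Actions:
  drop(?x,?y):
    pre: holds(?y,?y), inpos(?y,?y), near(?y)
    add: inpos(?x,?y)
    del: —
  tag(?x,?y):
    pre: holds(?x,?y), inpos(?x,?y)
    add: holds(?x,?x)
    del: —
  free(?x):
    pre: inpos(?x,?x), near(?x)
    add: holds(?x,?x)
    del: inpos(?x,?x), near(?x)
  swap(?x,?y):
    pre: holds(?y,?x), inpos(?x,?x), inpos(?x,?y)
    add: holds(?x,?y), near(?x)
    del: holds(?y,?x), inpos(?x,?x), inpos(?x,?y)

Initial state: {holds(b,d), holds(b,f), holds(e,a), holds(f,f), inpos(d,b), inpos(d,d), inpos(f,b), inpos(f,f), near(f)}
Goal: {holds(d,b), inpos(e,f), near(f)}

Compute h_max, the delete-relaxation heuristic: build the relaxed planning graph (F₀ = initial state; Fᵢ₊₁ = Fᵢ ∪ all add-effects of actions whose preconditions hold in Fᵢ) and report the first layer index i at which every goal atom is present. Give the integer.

F0 = init (9 atoms)
F1 = F0 ∪ {holds(d,b), holds(f,b), inpos(a,f), inpos(b,f), inpos(d,f), inpos(e,f), near(d)}  (16 atoms)
goal ⊆ F1  ⇒  h_max = 1

1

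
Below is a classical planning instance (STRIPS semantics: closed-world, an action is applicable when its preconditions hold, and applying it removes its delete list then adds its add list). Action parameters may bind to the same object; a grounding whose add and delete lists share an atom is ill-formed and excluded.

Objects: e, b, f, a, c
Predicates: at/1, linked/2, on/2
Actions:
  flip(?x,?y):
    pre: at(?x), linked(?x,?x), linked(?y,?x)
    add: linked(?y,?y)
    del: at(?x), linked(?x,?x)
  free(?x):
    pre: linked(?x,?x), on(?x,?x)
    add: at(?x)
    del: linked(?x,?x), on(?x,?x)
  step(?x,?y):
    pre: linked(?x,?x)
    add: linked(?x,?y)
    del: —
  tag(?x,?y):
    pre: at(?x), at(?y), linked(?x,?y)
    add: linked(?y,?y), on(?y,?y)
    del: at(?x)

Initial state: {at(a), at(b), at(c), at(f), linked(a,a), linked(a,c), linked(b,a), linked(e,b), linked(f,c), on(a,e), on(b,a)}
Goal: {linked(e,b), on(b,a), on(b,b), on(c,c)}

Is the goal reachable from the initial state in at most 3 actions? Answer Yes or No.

Yes

1. flip(a,b)  →  {at(b), at(c), at(f), linked(a,c), linked(b,a), linked(b,b), linked(e,b), linked(f,c), on(a,e), on(b,a)}
2. tag(b,b)  →  {at(c), at(f), linked(a,c), linked(b,a), linked(b,b), linked(e,b), linked(f,c), on(a,e), on(b,a), on(b,b)}
3. tag(f,c)  →  {at(c), linked(a,c), linked(b,a), linked(b,b), linked(c,c), linked(e,b), linked(f,c), on(a,e), on(b,a), on(b,b), on(c,c)}
optimal plan length = 3; 3 ≤ 3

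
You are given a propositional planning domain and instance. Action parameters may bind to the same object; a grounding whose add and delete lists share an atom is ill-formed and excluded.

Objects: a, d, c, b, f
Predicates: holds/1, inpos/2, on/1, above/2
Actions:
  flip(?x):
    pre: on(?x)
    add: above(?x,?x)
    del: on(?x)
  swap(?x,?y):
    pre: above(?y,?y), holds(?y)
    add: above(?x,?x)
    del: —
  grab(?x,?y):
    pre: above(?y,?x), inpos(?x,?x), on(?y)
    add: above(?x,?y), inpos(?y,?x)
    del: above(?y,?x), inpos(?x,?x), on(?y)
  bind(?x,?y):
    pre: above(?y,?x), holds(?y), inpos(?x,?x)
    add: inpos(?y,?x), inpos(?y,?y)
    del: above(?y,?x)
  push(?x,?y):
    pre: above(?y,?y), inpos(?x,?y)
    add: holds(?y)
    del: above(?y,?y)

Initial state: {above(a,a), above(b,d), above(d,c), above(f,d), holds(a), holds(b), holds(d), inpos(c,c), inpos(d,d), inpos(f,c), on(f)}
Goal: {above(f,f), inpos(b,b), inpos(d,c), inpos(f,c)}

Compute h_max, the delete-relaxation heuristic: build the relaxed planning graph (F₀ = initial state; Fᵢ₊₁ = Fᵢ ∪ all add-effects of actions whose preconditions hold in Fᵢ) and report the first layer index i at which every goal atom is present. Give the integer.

F0 = init (11 atoms)
F1 = F0 ∪ {above(b,b), above(c,c), above(d,d), above(d,f), above(f,f), inpos(b,b), inpos(b,d), inpos(d,c), inpos(f,d)}  (20 atoms)
goal ⊆ F1  ⇒  h_max = 1

1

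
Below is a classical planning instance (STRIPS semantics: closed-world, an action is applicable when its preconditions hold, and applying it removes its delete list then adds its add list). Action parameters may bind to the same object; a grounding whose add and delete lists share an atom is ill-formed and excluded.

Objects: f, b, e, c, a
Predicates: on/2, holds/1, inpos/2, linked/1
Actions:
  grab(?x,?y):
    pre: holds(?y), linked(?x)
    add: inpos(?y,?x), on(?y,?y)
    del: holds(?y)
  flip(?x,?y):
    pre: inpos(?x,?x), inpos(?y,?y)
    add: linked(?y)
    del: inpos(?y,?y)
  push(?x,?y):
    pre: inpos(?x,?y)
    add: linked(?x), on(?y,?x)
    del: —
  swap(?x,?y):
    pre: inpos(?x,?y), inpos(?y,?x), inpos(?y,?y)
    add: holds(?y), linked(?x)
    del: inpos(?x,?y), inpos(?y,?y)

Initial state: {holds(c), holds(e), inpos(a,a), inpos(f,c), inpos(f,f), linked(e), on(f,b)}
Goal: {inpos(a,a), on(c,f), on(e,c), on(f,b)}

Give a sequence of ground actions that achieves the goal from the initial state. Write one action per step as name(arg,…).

grab(e,c); push(f,c); push(c,e)

1. grab(e,c)  →  {holds(e), inpos(a,a), inpos(c,e), inpos(f,c), inpos(f,f), linked(e), on(c,c), on(f,b)}
2. push(f,c)  →  {holds(e), inpos(a,a), inpos(c,e), inpos(f,c), inpos(f,f), linked(e), linked(f), on(c,c), on(c,f), on(f,b)}
3. push(c,e)  →  {holds(e), inpos(a,a), inpos(c,e), inpos(f,c), inpos(f,f), linked(c), linked(e), linked(f), on(c,c), on(c,f), on(e,c), on(f,b)}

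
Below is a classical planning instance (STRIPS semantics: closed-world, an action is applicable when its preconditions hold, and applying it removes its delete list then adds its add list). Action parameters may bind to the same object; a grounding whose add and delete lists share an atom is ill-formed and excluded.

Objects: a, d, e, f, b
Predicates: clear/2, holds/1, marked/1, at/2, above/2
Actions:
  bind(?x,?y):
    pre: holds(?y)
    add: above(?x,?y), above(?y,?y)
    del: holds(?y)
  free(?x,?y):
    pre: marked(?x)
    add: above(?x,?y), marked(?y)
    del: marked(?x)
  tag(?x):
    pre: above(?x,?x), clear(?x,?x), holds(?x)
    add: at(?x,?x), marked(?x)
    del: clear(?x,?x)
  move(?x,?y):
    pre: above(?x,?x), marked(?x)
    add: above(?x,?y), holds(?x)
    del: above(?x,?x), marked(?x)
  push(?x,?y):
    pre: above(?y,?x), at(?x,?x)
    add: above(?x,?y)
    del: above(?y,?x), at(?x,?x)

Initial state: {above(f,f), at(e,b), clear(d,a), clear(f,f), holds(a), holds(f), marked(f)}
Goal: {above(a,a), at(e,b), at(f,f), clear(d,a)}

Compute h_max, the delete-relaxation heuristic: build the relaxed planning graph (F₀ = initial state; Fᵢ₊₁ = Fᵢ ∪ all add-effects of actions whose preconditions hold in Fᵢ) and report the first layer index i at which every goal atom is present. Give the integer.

F0 = init (7 atoms)
F1 = F0 ∪ {above(a,a), above(a,f), above(b,a), above(b,f), above(d,a), above(d,f), above(e,a), above(e,f), above(f,a), above(f,b), above(f,d), above(f,e), at(f,f), marked(a), marked(b), marked(d), marked(e)}  (24 atoms)
goal ⊆ F1  ⇒  h_max = 1

1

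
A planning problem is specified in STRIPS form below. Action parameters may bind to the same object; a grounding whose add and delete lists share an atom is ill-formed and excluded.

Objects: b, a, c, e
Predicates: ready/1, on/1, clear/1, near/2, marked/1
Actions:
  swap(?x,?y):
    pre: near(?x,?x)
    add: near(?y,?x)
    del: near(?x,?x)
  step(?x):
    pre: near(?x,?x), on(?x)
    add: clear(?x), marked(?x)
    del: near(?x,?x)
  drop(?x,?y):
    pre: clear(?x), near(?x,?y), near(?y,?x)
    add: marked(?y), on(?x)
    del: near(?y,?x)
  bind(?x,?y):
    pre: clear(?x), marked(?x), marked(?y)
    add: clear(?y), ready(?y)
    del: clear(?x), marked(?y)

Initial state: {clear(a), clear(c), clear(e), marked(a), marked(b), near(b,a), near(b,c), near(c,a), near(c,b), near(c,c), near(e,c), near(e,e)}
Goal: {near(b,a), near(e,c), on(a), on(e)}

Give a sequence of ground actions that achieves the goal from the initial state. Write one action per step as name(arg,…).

swap(c,a); drop(a,c); drop(e,e)

1. swap(c,a)  →  {clear(a), clear(c), clear(e), marked(a), marked(b), near(a,c), near(b,a), near(b,c), near(c,a), near(c,b), near(e,c), near(e,e)}
2. drop(a,c)  →  {clear(a), clear(c), clear(e), marked(a), marked(b), marked(c), near(a,c), near(b,a), near(b,c), near(c,b), near(e,c), near(e,e), on(a)}
3. drop(e,e)  →  {clear(a), clear(c), clear(e), marked(a), marked(b), marked(c), marked(e), near(a,c), near(b,a), near(b,c), near(c,b), near(e,c), on(a), on(e)}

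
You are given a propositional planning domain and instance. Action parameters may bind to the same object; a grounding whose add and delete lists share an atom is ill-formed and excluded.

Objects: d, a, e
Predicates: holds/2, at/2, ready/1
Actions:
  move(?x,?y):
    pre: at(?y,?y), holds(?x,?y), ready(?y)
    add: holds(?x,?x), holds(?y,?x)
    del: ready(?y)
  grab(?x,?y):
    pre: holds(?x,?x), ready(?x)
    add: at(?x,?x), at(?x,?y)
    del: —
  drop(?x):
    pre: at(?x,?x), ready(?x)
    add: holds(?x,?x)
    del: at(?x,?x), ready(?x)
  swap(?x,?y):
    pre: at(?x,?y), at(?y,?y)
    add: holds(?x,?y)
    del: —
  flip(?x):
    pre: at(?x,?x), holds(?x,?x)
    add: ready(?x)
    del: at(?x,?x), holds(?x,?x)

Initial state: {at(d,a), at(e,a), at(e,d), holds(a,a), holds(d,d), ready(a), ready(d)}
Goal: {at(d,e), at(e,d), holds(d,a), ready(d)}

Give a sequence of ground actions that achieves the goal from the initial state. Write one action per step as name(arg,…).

grab(d,e); grab(a,d); swap(d,a)

1. grab(d,e)  →  {at(d,a), at(d,d), at(d,e), at(e,a), at(e,d), holds(a,a), holds(d,d), ready(a), ready(d)}
2. grab(a,d)  →  {at(a,a), at(a,d), at(d,a), at(d,d), at(d,e), at(e,a), at(e,d), holds(a,a), holds(d,d), ready(a), ready(d)}
3. swap(d,a)  →  {at(a,a), at(a,d), at(d,a), at(d,d), at(d,e), at(e,a), at(e,d), holds(a,a), holds(d,a), holds(d,d), ready(a), ready(d)}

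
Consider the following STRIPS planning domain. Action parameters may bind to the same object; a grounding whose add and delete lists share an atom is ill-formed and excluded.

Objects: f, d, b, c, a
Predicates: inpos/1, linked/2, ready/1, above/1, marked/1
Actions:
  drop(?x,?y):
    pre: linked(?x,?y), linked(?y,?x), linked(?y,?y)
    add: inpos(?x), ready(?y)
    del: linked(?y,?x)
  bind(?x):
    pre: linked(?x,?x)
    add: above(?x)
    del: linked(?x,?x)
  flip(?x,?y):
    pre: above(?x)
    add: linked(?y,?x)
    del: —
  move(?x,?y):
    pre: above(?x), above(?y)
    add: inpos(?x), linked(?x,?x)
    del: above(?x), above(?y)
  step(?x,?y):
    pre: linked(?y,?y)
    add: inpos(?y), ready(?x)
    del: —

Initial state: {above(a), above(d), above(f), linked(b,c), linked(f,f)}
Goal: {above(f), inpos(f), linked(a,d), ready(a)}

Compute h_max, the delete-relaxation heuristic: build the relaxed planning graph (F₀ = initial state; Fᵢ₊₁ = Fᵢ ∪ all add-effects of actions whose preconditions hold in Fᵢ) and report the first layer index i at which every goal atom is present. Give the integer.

1

F0 = init (5 atoms)
F1 = F0 ∪ {inpos(a), inpos(d), inpos(f), linked(a,a), linked(a,d), linked(a,f), linked(b,a), linked(b,d), linked(b,f), linked(c,a), linked(c,d), linked(c,f), linked(d,a), linked(d,d), linked(d,f), linked(f,a), linked(f,d), ready(a), ready(b), ready(c), ready(d), ready(f)}  (27 atoms)
goal ⊆ F1  ⇒  h_max = 1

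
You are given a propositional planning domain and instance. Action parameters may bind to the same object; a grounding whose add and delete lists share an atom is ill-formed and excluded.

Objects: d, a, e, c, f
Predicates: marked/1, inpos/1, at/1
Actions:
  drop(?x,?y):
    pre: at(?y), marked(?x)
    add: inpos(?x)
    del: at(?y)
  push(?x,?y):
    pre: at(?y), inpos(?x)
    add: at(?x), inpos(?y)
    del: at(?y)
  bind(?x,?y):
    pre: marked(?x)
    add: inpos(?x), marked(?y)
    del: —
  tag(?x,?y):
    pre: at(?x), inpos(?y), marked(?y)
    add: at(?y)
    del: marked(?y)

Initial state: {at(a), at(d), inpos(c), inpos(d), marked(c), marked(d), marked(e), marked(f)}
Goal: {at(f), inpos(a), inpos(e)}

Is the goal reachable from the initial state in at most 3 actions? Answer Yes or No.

1. drop(e,d)  →  {at(a), inpos(c), inpos(d), inpos(e), marked(c), marked(d), marked(e), marked(f)}
2. bind(f,d)  →  {at(a), inpos(c), inpos(d), inpos(e), inpos(f), marked(c), marked(d), marked(e), marked(f)}
3. push(f,a)  →  {at(f), inpos(a), inpos(c), inpos(d), inpos(e), inpos(f), marked(c), marked(d), marked(e), marked(f)}
optimal plan length = 3; 3 ≤ 3

Yes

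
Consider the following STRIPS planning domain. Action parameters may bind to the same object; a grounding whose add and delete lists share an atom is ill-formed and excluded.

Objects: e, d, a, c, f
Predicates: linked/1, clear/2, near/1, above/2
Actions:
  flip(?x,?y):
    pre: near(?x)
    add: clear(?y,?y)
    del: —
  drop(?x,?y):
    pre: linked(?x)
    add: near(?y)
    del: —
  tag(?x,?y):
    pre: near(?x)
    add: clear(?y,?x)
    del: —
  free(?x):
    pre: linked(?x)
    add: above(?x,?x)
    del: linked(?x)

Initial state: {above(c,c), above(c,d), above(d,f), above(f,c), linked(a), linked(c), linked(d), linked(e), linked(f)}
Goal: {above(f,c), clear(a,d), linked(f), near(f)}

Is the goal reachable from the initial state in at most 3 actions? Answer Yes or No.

Yes

1. drop(e,d)  →  {above(c,c), above(c,d), above(d,f), above(f,c), linked(a), linked(c), linked(d), linked(e), linked(f), near(d)}
2. drop(e,f)  →  {above(c,c), above(c,d), above(d,f), above(f,c), linked(a), linked(c), linked(d), linked(e), linked(f), near(d), near(f)}
3. tag(d,a)  →  {above(c,c), above(c,d), above(d,f), above(f,c), clear(a,d), linked(a), linked(c), linked(d), linked(e), linked(f), near(d), near(f)}
optimal plan length = 3; 3 ≤ 3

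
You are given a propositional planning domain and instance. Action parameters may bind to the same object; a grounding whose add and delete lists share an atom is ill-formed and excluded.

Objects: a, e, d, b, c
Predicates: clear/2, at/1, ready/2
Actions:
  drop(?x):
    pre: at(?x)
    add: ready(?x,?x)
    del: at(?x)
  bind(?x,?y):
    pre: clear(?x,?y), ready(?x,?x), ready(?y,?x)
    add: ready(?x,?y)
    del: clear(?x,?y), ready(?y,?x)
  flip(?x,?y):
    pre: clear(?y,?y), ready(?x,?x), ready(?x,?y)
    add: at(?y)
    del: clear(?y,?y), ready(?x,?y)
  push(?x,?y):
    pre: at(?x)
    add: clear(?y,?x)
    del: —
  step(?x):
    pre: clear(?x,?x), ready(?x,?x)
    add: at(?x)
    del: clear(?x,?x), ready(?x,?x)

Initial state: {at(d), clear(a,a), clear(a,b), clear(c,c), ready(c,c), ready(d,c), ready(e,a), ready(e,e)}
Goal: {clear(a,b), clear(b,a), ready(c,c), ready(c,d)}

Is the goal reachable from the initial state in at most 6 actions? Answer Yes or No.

1. flip(e,a)  →  {at(a), at(d), clear(a,b), clear(c,c), ready(c,c), ready(d,c), ready(e,e)}
2. push(a,b)  →  {at(a), at(d), clear(a,b), clear(b,a), clear(c,c), ready(c,c), ready(d,c), ready(e,e)}
3. push(d,c)  →  {at(a), at(d), clear(a,b), clear(b,a), clear(c,c), clear(c,d), ready(c,c), ready(d,c), ready(e,e)}
4. bind(c,d)  →  {at(a), at(d), clear(a,b), clear(b,a), clear(c,c), ready(c,c), ready(c,d), ready(e,e)}
optimal plan length = 4; 4 ≤ 6

Yes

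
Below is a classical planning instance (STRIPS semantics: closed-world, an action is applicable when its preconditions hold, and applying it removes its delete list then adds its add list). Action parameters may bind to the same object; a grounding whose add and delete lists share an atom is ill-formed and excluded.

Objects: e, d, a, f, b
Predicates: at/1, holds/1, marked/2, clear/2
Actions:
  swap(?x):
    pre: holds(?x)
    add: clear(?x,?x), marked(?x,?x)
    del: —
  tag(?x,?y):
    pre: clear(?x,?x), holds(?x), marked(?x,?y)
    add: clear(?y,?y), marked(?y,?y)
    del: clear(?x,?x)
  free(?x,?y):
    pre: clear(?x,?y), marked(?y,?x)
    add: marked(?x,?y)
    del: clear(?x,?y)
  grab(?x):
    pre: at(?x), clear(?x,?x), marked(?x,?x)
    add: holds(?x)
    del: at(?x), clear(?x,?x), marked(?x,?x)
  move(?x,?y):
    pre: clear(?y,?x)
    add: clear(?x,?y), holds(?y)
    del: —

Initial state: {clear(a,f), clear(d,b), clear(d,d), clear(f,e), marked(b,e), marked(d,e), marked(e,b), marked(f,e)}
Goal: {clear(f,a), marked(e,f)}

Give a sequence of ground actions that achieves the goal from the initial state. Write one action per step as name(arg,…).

1. move(e,f)  →  {clear(a,f), clear(d,b), clear(d,d), clear(e,f), clear(f,e), holds(f), marked(b,e), marked(d,e), marked(e,b), marked(f,e)}
2. free(e,f)  →  {clear(a,f), clear(d,b), clear(d,d), clear(f,e), holds(f), marked(b,e), marked(d,e), marked(e,b), marked(e,f), marked(f,e)}
3. move(f,a)  →  {clear(a,f), clear(d,b), clear(d,d), clear(f,a), clear(f,e), holds(a), holds(f), marked(b,e), marked(d,e), marked(e,b), marked(e,f), marked(f,e)}

move(e,f); free(e,f); move(f,a)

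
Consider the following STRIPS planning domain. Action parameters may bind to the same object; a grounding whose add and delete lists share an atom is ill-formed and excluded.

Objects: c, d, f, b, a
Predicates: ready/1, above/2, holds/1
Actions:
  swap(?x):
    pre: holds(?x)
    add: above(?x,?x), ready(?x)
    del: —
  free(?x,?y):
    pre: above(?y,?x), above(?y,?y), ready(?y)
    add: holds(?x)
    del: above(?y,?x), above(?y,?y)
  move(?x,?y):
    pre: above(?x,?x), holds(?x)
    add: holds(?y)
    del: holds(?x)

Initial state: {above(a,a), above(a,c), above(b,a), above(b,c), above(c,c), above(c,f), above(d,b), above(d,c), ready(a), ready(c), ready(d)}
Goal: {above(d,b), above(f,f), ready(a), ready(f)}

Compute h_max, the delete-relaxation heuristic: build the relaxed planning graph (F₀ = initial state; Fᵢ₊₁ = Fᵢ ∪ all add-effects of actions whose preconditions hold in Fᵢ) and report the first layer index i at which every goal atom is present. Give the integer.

2

F0 = init (11 atoms)
F1 = F0 ∪ {holds(a), holds(c), holds(f)}  (14 atoms)
F2 = F1 ∪ {above(f,f), holds(b), holds(d), ready(f)}  (18 atoms)
goal ⊆ F2  ⇒  h_max = 2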